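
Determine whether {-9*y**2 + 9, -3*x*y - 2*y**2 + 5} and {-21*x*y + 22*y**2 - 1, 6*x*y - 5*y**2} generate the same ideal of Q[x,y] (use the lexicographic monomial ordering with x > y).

Since reduced Gröbner bases are canonical representatives of ideals under a given ordering, it suffices to compute and compare them.
Buchberger on the first generating set:
f_1 = -9*y**2 + 9, LT = y**2.
f_2 = -3*x*y - 2*y**2 + 5, LT = x*y.

S(f_1,f_2): lcm = x*y**2. S = -x - 2/3*y**3 + 5/3*y.
  leading term x: no divisor's leading term divides it; move -x to the remainder.
  leading term y**3: subtract (2/27*y)·f_1 from -2/3*y**3 + 5/3*y → y
  leading term y: no divisor's leading term divides it; move y to the remainder.
  remainder -x + y ≠ 0; add g_3 = -x + y to the basis.

The other S-polynomials (S(f_1,g_3), S(f_2,g_3)) all reduce to 0 modulo the current basis, so we have a Gröbner basis.
Inter-reduce: drop elements whose leading term is divisible by another's, tail-reduce, and make monic.
Reduced Gröbner basis: {x - y, y**2 - 1}.

Buchberger on the second generating set:
h_1 = -21*x*y + 22*y**2 - 1, LT = x*y.
h_2 = 6*x*y - 5*y**2, LT = x*y.

S(h_1,h_2): lcm = x*y. S = -3/14*y**2 + 1/21.
  leading term y**2: no divisor's leading term divides it; move -3/14*y**2 to the remainder.
  leading term 1: no divisor's leading term divides it; move 1/21 to the remainder.
  remainder -3/14*y**2 + 1/21 ≠ 0; add k_3 = -3/14*y**2 + 1/21 to the basis.

S(h_1,k_3): lcm = x*y**2. S = 2/9*x - 22/21*y**3 + 1/21*y.
  leading term x: no divisor's leading term divides it; move 2/9*x to the remainder.
  leading term y**3: subtract (44/9*y)·k_3 from -22/21*y**3 + 1/21*y → -5/27*y
  leading term y: no divisor's leading term divides it; move -5/27*y to the remainder.
  remainder 2/9*x - 5/27*y ≠ 0; add k_4 = 2/9*x - 5/27*y to the basis.

The other S-polynomials (S(h_2,k_3), S(h_1,k_4), S(h_2,k_4), S(k_3,k_4)) all reduce to 0 modulo the current basis, so we have a Gröbner basis.
Inter-reduce: drop elements whose leading term is divisible by another's, tail-reduce, and make monic.
Reduced Gröbner basis: {x - 5/6*y, y**2 - 2/9}.

Since the reduced bases disagree, the two ideals are not the same.

No, the ideals differ.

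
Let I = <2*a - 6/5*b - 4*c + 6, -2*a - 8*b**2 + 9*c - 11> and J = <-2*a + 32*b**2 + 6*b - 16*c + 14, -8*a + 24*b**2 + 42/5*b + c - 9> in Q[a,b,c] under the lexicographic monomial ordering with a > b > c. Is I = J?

For a fixed monomial order, each ideal has a unique reduced Gröbner basis; comparing bases decides equality.
Buchberger on the first generating set:
f_1 = 2*a - 6/5*b - 4*c + 6, LT = a.
f_2 = -2*a - 8*b**2 + 9*c - 11, LT = a.

S(f_1,f_2): lcm = a. S = -4*b**2 - 3/5*b + 5/2*c - 5/2.
  leading term b**2: no divisor's leading term divides it; move -4*b**2 to the remainder.
  leading term b: no divisor's leading term divides it; move -3/5*b to the remainder.
  leading term c: no divisor's leading term divides it; move 5/2*c to the remainder.
  leading term 1: no divisor's leading term divides it; move -5/2 to the remainder.
  remainder -4*b**2 - 3/5*b + 5/2*c - 5/2 ≠ 0; add g_3 = -4*b**2 - 3/5*b + 5/2*c - 5/2 to the basis.

The other S-polynomials (S(f_1,g_3), S(f_2,g_3)) all reduce to 0 modulo the current basis, so we have a Gröbner basis.
Inter-reduce: drop elements whose leading term is divisible by another's, tail-reduce, and make monic.
Reduced Gröbner basis: {a - 3/5*b - 2*c + 3, b**2 + 3/20*b - 5/8*c + 5/8}.

Buchberger on the second generating set:
h_1 = -2*a + 32*b**2 + 6*b - 16*c + 14, LT = a.
h_2 = -8*a + 24*b**2 + 42/5*b + c - 9, LT = a.

S(h_1,h_2): lcm = a. S = -13*b**2 - 39/20*b + 65/8*c - 65/8.
  leading term b**2: no divisor's leading term divides it; move -13*b**2 to the remainder.
  leading term b: no divisor's leading term divides it; move -39/20*b to the remainder.
  leading term c: no divisor's leading term divides it; move 65/8*c to the remainder.
  leading term 1: no divisor's leading term divides it; move -65/8 to the remainder.
  remainder -13*b**2 - 39/20*b + 65/8*c - 65/8 ≠ 0; add k_3 = -13*b**2 - 39/20*b + 65/8*c - 65/8 to the basis.

The other S-polynomials (S(h_1,k_3), S(h_2,k_3)) all reduce to 0 modulo the current basis, so we have a Gröbner basis.
Inter-reduce: drop elements whose leading term is divisible by another's, tail-reduce, and make monic.
Reduced Gröbner basis: {a - 3/5*b - 2*c + 3, b**2 + 3/20*b - 5/8*c + 5/8}.

These coincide, so the ideals are equal.

Yes, the ideals are equal.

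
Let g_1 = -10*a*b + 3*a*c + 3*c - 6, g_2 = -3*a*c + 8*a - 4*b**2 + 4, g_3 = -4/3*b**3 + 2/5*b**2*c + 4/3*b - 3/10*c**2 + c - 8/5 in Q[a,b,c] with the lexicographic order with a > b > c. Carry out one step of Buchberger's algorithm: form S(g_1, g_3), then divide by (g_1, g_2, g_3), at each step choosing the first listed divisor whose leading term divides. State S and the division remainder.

S(g_1, g_3) = a*b - 9/40*a*c**2 + 3/4*a*c - 6/5*a - 3/10*b**2*c + 3/5*b**2; remainder on division = 0.

lcm(LM(g_1), LM(g_3)) = a*b**3.
S = (lcm/LT(g_1))·g_1 − (lcm/LT(g_3))·g_3 = a*b - 9/40*a*c**2 + 3/4*a*c - 6/5*a - 3/10*b**2*c + 3/5*b**2.
Reduce S modulo (g_1, g_2, g_3) in that order:
  leading term a*b: subtract (-1/10)·g_1 from a*b - 9/40*a*c**2 + 3/4*a*c - 6/5*a - 3/10*b**2*c + 3/5*b**2 → -9/40*a*c**2 + 21/20*a*c - 6/5*a - 3/10*b**2*c + 3/5*b**2 + 3/10*c - 3/5
  leading term a*c**2: subtract (3/40*c)·g_2 from -9/40*a*c**2 + 21/20*a*c - 6/5*a - 3/10*b**2*c + 3/5*b**2 + 3/10*c - 3/5 → 9/20*a*c - 6/5*a + 3/5*b**2 - 3/5
  leading term a*c: subtract (-3/20)·g_2 from 9/20*a*c - 6/5*a + 3/5*b**2 - 3/5 → 0
The remainder is 0, so this S-polynomial contributes no new basis element.
An S-polynomial is built so that the two leading terms cancel; whether anything survives reduction is exactly the Gröbner-basis criterion.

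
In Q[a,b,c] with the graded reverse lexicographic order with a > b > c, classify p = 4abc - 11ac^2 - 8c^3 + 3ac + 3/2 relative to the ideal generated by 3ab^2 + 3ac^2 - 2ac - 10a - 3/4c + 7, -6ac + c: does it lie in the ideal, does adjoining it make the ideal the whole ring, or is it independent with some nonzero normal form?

4abc - 11ac^2 - 8c^3 + 3ac + 3/2 is independent of I; its normal form modulo I is -8c^3 + 2/3bc - 11/6c^2 + 1/2c + 3/2.

First compute the reduced Gröbner basis of I by Buchberger's algorithm.
f_1 = 3ab^2 + 3ac^2 - 2ac - 10a - 3/4c + 7, LT = ab^2.
f_2 = -6ac + c, LT = ac.

S(f_1,f_2): lcm = ab^2c. S = ac^3 + 1/6b^2c - 2/3ac^2 - 10/3ac - 1/4c^2 + 7/3c.
  leading term ac^3: subtract (-1/6c^2)·f_2 from ac^3 + 1/6b^2c - 2/3ac^2 - 10/3ac - 1/4c^2 + 7/3c → 1/6b^2c - 2/3ac^2 + 1/6c^3 - 10/3ac - 1/4c^2 + 7/3c
  leading term b^2c: no divisor's leading term divides it; move 1/6b^2c to the remainder.
  leading term ac^2: subtract (1/9c)·f_2 from -2/3ac^2 + 1/6c^3 - 10/3ac - 1/4c^2 + 7/3c → 1/6c^3 - 10/3ac - 13/36c^2 + 7/3c
  leading term c^3: no divisor's leading term divides it; move 1/6c^3 to the remainder.
  leading term ac: subtract (5/9)·f_2 from -10/3ac - 13/36c^2 + 7/3c → -13/36c^2 + 16/9c
  leading term c^2: no divisor's leading term divides it; move -13/36c^2 to the remainder.
  leading term c: no divisor's leading term divides it; move 16/9c to the remainder.
  remainder 1/6b^2c + 1/6c^3 - 13/36c^2 + 16/9c ≠ 0; add h_3 = 1/6b^2c + 1/6c^3 - 13/36c^2 + 16/9c to the basis.

The other S-polynomials (S(f_1,h_3), S(f_2,h_3)) all reduce to 0 modulo the current basis, so we have a Gröbner basis.
Inter-reduce: drop elements whose leading term is divisible by another's, tail-reduce, and make monic.
Reduced Gröbner basis: {ab^2 + 1/6c^2 - 10/3a - 13/36c + 7/3, b^2c + c^3 - 13/6c^2 + 32/3c, ac - 1/6c}.
Label its elements g_1 = ab^2 + 1/6c^2 - 10/3a - 13/36c + 7/3, g_2 = b^2c + c^3 - 13/6c^2 + 32/3c, g_3 = ac - 1/6c.

Reduce p = 4abc - 11ac^2 - 8c^3 + 3ac + 3/2 modulo G:
  leading term abc: subtract (4b)·g_3 from 4abc - 11ac^2 - 8c^3 + 3ac + 3/2 → -11ac^2 - 8c^3 + 3ac + 2/3bc + 3/2
  leading term ac^2: subtract (-11c)·g_3 from -11ac^2 - 8c^3 + 3ac + 2/3bc + 3/2 → -8c^3 + 3ac + 2/3bc - 11/6c^2 + 3/2
  leading term c^3: no divisor's leading term divides it; move -8c^3 to the remainder.
  leading term ac: subtract (3)·g_3 from 3ac + 2/3bc - 11/6c^2 + 3/2 → 2/3bc - 11/6c^2 + 1/2c + 3/2
  leading term bc: no divisor's leading term divides it; move 2/3bc to the remainder.
  leading term c^2: no divisor's leading term divides it; move -11/6c^2 to the remainder.
  leading term c: no divisor's leading term divides it; move 1/2c to the remainder.
  leading term 1: no divisor's leading term divides it; move 3/2 to the remainder.
  normal form = -8c^3 + 2/3bc - 11/6c^2 + 1/2c + 3/2.
The normal form is nonzero, so p ∉ I. Since p minus its normal form lies in I, I + (p) = I + (r) where r = -8c^3 + 2/3bc - 11/6c^2 + 1/2c + 3/2; decide whether this ideal is the whole ring.
Run Buchberger on G together with r (pairs among the g_i already reduce to 0 since G is a Gröbner basis):
g_1 = ab^2 + 1/6c^2 - 10/3a - 13/36c + 7/3, LT = ab^2.
g_2 = b^2c + c^3 - 13/6c^2 + 32/3c, LT = b^2c.
g_3 = ac - 1/6c, LT = ac.
r = -8c^3 + 2/3bc - 11/6c^2 + 1/2c + 3/2, LT = c^3.

S(g_2,r): lcm = b^2c^3. S = c^5 + 1/12b^3c - 11/48b^2c^2 - 13/6c^4 + 1/16b^2c + 32/3c^3 + 3/16b^2.
  leading term c^5: subtract (-1/8c^2)·r from c^5 + 1/12b^3c - 11/48b^2c^2 - 13/6c^4 + 1/16b^2c + 32/3c^3 + 3/16b^2 → 1/12b^3c - 11/48b^2c^2 + 1/12bc^3 - 115/48c^4 + 1/16b^2c + 515/48c^3 + 3/16b^2 + 3/16c^2
  leading term b^3c: subtract (1/12b)·g_2 from 1/12b^3c - 11/48b^2c^2 + 1/12bc^3 - 115/48c^4 + 1/16b^2c + 515/48c^3 + 3/16b^2 + 3/16c^2 → -11/48b^2c^2 - 115/48c^4 + 1/16b^2c + 13/72bc^2 + 515/48c^3 + 3/16b^2 - 8/9bc + 3/16c^2
  leading term b^2c^2: subtract (-11/48c)·g_2 from -11/48b^2c^2 - 115/48c^4 + 1/16b^2c + 13/72bc^2 + 515/48c^3 + 3/16b^2 - 8/9bc + 3/16c^2 → -13/6c^4 + 1/16b^2c + 13/72bc^2 + 2947/288c^3 + 3/16b^2 - 8/9bc + 379/144c^2
  leading term c^4: subtract (13/48c)·r from -13/6c^4 + 1/16b^2c + 13/72bc^2 + 2947/288c^3 + 3/16b^2 - 8/9bc + 379/144c^2 → 1/16b^2c + 515/48c^3 + 3/16b^2 - 8/9bc + 719/288c^2 - 13/32c
  leading term b^2c: subtract (1/16)·g_2 from 1/16b^2c + 515/48c^3 + 3/16b^2 - 8/9bc + 719/288c^2 - 13/32c → 32/3c^3 + 3/16b^2 - 8/9bc + 379/144c^2 - 103/96c
  leading term c^3: subtract (-4/3)·r from 32/3c^3 + 3/16b^2 - 8/9bc + 379/144c^2 - 103/96c → 3/16b^2 + 3/16c^2 - 13/32c + 2
  leading term b^2: no divisor's leading term divides it; move 3/16b^2 to the remainder.
  leading term c^2: no divisor's leading term divides it; move 3/16c^2 to the remainder.
  leading term c: no divisor's leading term divides it; move -13/32c to the remainder.
  leading term 1: no divisor's leading term divides it; move 2 to the remainder.
  remainder 3/16b^2 + 3/16c^2 - 13/32c + 2 ≠ 0; add m_5 = 3/16b^2 + 3/16c^2 - 13/32c + 2 to the basis.

S(g_3,r): lcm = ac^3. S = 1/12abc - 11/48ac^2 - 1/6c^3 + 1/16ac + 3/16a.
  leading term abc: subtract (1/12b)·g_3 from 1/12abc - 11/48ac^2 - 1/6c^3 + 1/16ac + 3/16a → -11/48ac^2 - 1/6c^3 + 1/16ac + 1/72bc + 3/16a
  leading term ac^2: subtract (-11/48c)·g_3 from -11/48ac^2 - 1/6c^3 + 1/16ac + 1/72bc + 3/16a → -1/6c^3 + 1/16ac + 1/72bc - 11/288c^2 + 3/16a
  leading term c^3: subtract (1/48)·r from -1/6c^3 + 1/16ac + 1/72bc - 11/288c^2 + 3/16a → 1/16ac + 3/16a - 1/96c - 1/32
  leading term ac: subtract (1/16)·g_3 from 1/16ac + 3/16a - 1/96c - 1/32 → 3/16a - 1/32
  leading term a: no divisor's leading term divides it; move 3/16a to the remainder.
  leading term 1: no divisor's leading term divides it; move -1/32 to the remainder.
  remainder 3/16a - 1/32 ≠ 0; add m_6 = 3/16a - 1/32 to the basis.

The other S-polynomials (S(g_1,g_2), S(g_1,g_3), S(g_1,r), S(g_2,g_3), S(g_1,m_5), S(g_2,m_5), S(g_3,m_5), S(r,m_5), S(g_1,m_6), S(g_2,m_6), S(g_3,m_6), S(r,m_6), S(m_5,m_6)) all reduce to 0 modulo the current basis, so we have a Gröbner basis.
Inter-reduce: drop elements whose leading term is divisible by another's, tail-reduce, and make monic.
Reduced Gröbner basis: {c^3 - 1/12bc + 11/48c^2 - 1/16c - 3/16, b^2 + c^2 - 13/6c + 32/3, a - 1/6}.
The reduced Gröbner basis of I + (p) is {c^3 - 1/12bc + 11/48c^2 - 1/16c - 3/16, b^2 + c^2 - 13/6c + 32/3, a - 1/6} ≠ {1}, a proper ideal, so the enlarged system stays consistent: p is independent of I, with normal form -8c^3 + 2/3bc - 11/6c^2 + 1/2c + 3/2.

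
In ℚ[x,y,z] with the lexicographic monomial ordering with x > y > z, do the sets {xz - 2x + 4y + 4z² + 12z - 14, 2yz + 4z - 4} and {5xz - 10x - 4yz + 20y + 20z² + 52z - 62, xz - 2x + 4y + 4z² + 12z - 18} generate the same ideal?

Two ideals are equal iff their reduced Gröbner bases coincide (the reduced basis is unique for a fixed ordering).
Buchberger on the first generating set:
f_1 = xz - 2x + 4y + 4z² + 12z - 14, LT = xz.
f_2 = 2yz + 4z - 4, LT = yz.

S(f_1,f_2): lcm = xyz. S = -2xy - 2xz + 2x + 4y² + 4yz² + 12yz - 14y.
  reduce S modulo (f_1, f_2):
  remainder -2xy - 2x + 4y² - 6y + 8z - 4 ≠ 0; add g_3 = -2xy - 2x + 4y² - 6y + 8z - 4 to the basis.

The other S-polynomials (S(f_1,g_3), S(f_2,g_3)) all reduce to 0 modulo the current basis, so we have a Gröbner basis.
Inter-reduce: drop elements whose leading term is divisible by another's, tail-reduce, and make monic.
Reduced Gröbner basis: {xy + x - 2y² + 3y - 4z + 2, xz - 2x + 4y + 4z² + 12z - 14, yz + 2z - 2}.

Buchberger on the second generating set:
h_1 = 5xz - 10x - 4yz + 20y + 20z² + 52z - 62, LT = xz.
h_2 = xz - 2x + 4y + 4z² + 12z - 18, LT = xz.

S(h_1,h_2): lcm = xz. S = -⅘yz - 8/5z + 28/5.
  reduce S modulo (h_1, h_2):
  remainder -⅘yz - 8/5z + 28/5 ≠ 0; add k_3 = -⅘yz - 8/5z + 28/5 to the basis.

S(h_1,k_3): lcm = xyz. S = -2xy - 2xz + 7x - ⅘y²z + 4y² + 4yz² + 52/5yz - 62/5y.
  reduce S modulo (h_1, h_2, k_3):
  remainder -2xy + 3x + 4y² - 10y + 28z + 48 ≠ 0; add k_4 = -2xy + 3x + 4y² - 10y + 28z + 48 to the basis.

The other S-polynomials (S(h_2,k_3), S(h_1,k_4), S(h_2,k_4), S(k_3,k_4)) all reduce to 0 modulo the current basis, so we have a Gröbner basis.
Inter-reduce: drop elements whose leading term is divisible by another's, tail-reduce, and make monic.
Reduced Gröbner basis: {xy - 3/2x - 2y² + 5y - 14z - 24, xz - 2x + 4y + 4z² + 12z - 18, yz + 2z - 7}.

These differ, so the ideals are not equal.

No, the ideals differ.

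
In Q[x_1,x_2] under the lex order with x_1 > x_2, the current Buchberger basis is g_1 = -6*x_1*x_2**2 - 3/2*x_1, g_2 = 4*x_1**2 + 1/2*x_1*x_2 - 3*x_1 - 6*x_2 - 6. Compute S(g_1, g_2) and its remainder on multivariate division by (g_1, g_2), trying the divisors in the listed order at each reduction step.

lcm(LM(g_1), LM(g_2)) = x_1**2*x_2**2.
S = (lcm/LT(g_1))·g_1 − (lcm/LT(g_2))·g_2 = 1/4*x_1**2 - 1/8*x_1*x_2**3 + 3/4*x_1*x_2**2 + 3/2*x_2**3 + 3/2*x_2**2.
Reduce S modulo (g_1, g_2) in that order:
  leading term x_1**2: subtract (1/16)·g_2 from 1/4*x_1**2 - 1/8*x_1*x_2**3 + 3/4*x_1*x_2**2 + 3/2*x_2**3 + 3/2*x_2**2 → -1/8*x_1*x_2**3 + 3/4*x_1*x_2**2 - 1/32*x_1*x_2 + 3/16*x_1 + 3/2*x_2**3 + 3/2*x_2**2 + 3/8*x_2 + 3/8
  leading term x_1*x_2**3: subtract (1/48*x_2)·g_1 from -1/8*x_1*x_2**3 + 3/4*x_1*x_2**2 - 1/32*x_1*x_2 + 3/16*x_1 + 3/2*x_2**3 + 3/2*x_2**2 + 3/8*x_2 + 3/8 → 3/4*x_1*x_2**2 + 3/16*x_1 + 3/2*x_2**3 + 3/2*x_2**2 + 3/8*x_2 + 3/8
  leading term x_1*x_2**2: subtract (-1/8)·g_1 from 3/4*x_1*x_2**2 + 3/16*x_1 + 3/2*x_2**3 + 3/2*x_2**2 + 3/8*x_2 + 3/8 → 3/2*x_2**3 + 3/2*x_2**2 + 3/8*x_2 + 3/8
  leading term x_2**3: no divisor's leading term divides it; move 3/2*x_2**3 to the remainder.
  leading term x_2**2: no divisor's leading term divides it; move 3/2*x_2**2 to the remainder.
  leading term x_2: no divisor's leading term divides it; move 3/8*x_2 to the remainder.
  leading term 1: no divisor's leading term divides it; move 3/8 to the remainder.
The remainder 3/2*x_2**3 + 3/2*x_2**2 + 3/8*x_2 + 3/8 is nonzero, so it would be added as the next basis element.

S(g_1, g_2) = 1/4*x_1**2 - 1/8*x_1*x_2**3 + 3/4*x_1*x_2**2 + 3/2*x_2**3 + 3/2*x_2**2; remainder on division = 3/2*x_2**3 + 3/2*x_2**2 + 3/8*x_2 + 3/8.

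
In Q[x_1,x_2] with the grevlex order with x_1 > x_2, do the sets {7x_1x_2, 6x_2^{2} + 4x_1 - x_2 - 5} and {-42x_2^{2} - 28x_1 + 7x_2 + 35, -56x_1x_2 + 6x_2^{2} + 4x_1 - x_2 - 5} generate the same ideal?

Yes, the ideals are equal.

Since reduced Gröbner bases are canonical representatives of ideals under a given ordering, it suffices to compute and compare them.
Buchberger on the first generating set:
f_1 = 7x_1x_2, LT = x_1x_2.
f_2 = 6x_2^{2} + 4x_1 - x_2 - 5, LT = x_2^{2}.

S(f_1,f_2): lcm = x_1x_2^{2}. S = -\tfrac{2}{3}x_1^{2} + \tfrac{1}{6}x_1x_2 + \tfrac{5}{6}x_1.
  leading term x_1^{2}: no divisor's leading term divides it; move -\tfrac{2}{3}x_1^{2} to the remainder.
  leading term x_1x_2: subtract (\tfrac{1}{42})·f_1 from \tfrac{1}{6}x_1x_2 + \tfrac{5}{6}x_1 → \tfrac{5}{6}x_1
  leading term x_1: no divisor's leading term divides it; move \tfrac{5}{6}x_1 to the remainder.
  remainder -\tfrac{2}{3}x_1^{2} + \tfrac{5}{6}x_1 ≠ 0; add g_3 = -\tfrac{2}{3}x_1^{2} + \tfrac{5}{6}x_1 to the basis.

The other S-polynomials (S(f_1,g_3), S(f_2,g_3)) all reduce to 0 modulo the current basis, so we have a Gröbner basis.
Inter-reduce: drop elements whose leading term is divisible by another's, tail-reduce, and make monic.
Reduced Gröbner basis: {x_1^{2} - \tfrac{5}{4}x_1, x_1x_2, x_2^{2} + \tfrac{2}{3}x_1 - \tfrac{1}{6}x_2 - \tfrac{5}{6}}.

Buchberger on the second generating set:
h_1 = -42x_2^{2} - 28x_1 + 7x_2 + 35, LT = x_2^{2}.
h_2 = -56x_1x_2 + 6x_2^{2} + 4x_1 - x_2 - 5, LT = x_1x_2.

S(h_1,h_2): lcm = x_1x_2^{2}. S = \tfrac{3}{28}x_2^{3} + \tfrac{2}{3}x_1^{2} - \tfrac{2}{21}x_1x_2 - \tfrac{1}{56}x_2^{2} - \tfrac{5}{6}x_1 - \tfrac{5}{56}x_2.
  leading term x_2^{3}: subtract (-\tfrac{1}{392}x_2)·h_1 from \tfrac{3}{28}x_2^{3} + \tfrac{2}{3}x_1^{2} - \tfrac{2}{21}x_1x_2 - \tfrac{1}{56}x_2^{2} - \tfrac{5}{6}x_1 - \tfrac{5}{56}x_2 → \tfrac{2}{3}x_1^{2} - \tfrac{1}{6}x_1x_2 - \tfrac{5}{6}x_1
  leading term x_1^{2}: no divisor's leading term divides it; move \tfrac{2}{3}x_1^{2} to the remainder.
  leading term x_1x_2: subtract (\tfrac{1}{336})·h_2 from -\tfrac{1}{6}x_1x_2 - \tfrac{5}{6}x_1 → -\tfrac{1}{56}x_2^{2} - \tfrac{71}{84}x_1 + \tfrac{1}{336}x_2 + \tfrac{5}{336}
  leading term x_2^{2}: subtract (\tfrac{1}{2352})·h_1 from -\tfrac{1}{56}x_2^{2} - \tfrac{71}{84}x_1 + \tfrac{1}{336}x_2 + \tfrac{5}{336} → -\tfrac{5}{6}x_1
  leading term x_1: no divisor's leading term divides it; move -\tfrac{5}{6}x_1 to the remainder.
  remainder \tfrac{2}{3}x_1^{2} - \tfrac{5}{6}x_1 ≠ 0; add k_3 = \tfrac{2}{3}x_1^{2} - \tfrac{5}{6}x_1 to the basis.

The other S-polynomials (S(h_1,k_3), S(h_2,k_3)) all reduce to 0 modulo the current basis, so we have a Gröbner basis.
Inter-reduce: drop elements whose leading term is divisible by another's, tail-reduce, and make monic.
Reduced Gröbner basis: {x_1^{2} - \tfrac{5}{4}x_1, x_1x_2, x_2^{2} + \tfrac{2}{3}x_1 - \tfrac{1}{6}x_2 - \tfrac{5}{6}}.

The two bases agree; hence the ideals are identical.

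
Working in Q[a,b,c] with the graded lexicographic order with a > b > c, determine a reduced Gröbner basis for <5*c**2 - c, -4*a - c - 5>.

G = {c**2 - 1/5*c, a + 1/4*c + 5/4}

f_1 = 5*c**2 - c, LT = c**2.
f_2 = -4*a - c - 5, LT = a.

S(f_1,f_2): leading monomials are coprime, so the S-polynomial reduces to 0 (Buchberger's first criterion).
Every S-polynomial of the final basis reduces to 0, so we have a Gröbner basis.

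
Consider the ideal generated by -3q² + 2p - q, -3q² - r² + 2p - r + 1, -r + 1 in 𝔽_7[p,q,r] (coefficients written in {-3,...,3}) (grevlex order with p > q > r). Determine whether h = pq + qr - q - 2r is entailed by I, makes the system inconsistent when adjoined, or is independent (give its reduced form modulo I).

First compute the reduced Gröbner basis of I by Buchberger's algorithm.
f_1 = -3q² + 2p - q, LT = q².
f_2 = -3q² - r² + 2p - r + 1, LT = q².
f_3 = -r + 1, LT = r.

S(f_1,f_2): lcm = q². S = 2r² - 2q + 2r - 2.
  leading term r²: subtract (-2r)·f_3 from 2r² - 2q + 2r - 2 → -2q - 3r - 2
  leading term q: no divisor's leading term divides it; move -2q to the remainder.
  leading term r: subtract (3)·f_3 from -3r - 2 → 2
  leading term 1: no divisor's leading term divides it; move 2 to the remainder.
  remainder -2q + 2 ≠ 0; add k_4 = -2q + 2 to the basis.

S(f_1,k_4): lcm = q². S = -3p - q.
  leading term p: no divisor's leading term divides it; move -3p to the remainder.
  leading term q: subtract (-3)·k_4 from -q → -1
  leading term 1: no divisor's leading term divides it; move -1 to the remainder.
  remainder -3p - 1 ≠ 0; add k_5 = -3p - 1 to the basis.

The other S-polynomials (S(f_1,f_3), S(f_2,f_3), S(f_2,k_4), S(f_3,k_4), S(f_1,k_5), S(f_2,k_5), S(f_3,k_5), S(k_4,k_5)) all reduce to 0 modulo the current basis, so we have a Gröbner basis.
Inter-reduce: drop elements whose leading term is divisible by another's, tail-reduce, and make monic.
Reduced Gröbner basis: {p - 2, q - 1, r - 1}.
Label its elements g_1 = p - 2, g_2 = q - 1, g_3 = r - 1.

Reduce h = pq + qr - q - 2r modulo G:
  leading term pq: subtract (q)·g_1 from pq + qr - q - 2r → qr + q - 2r
  leading term qr: subtract (r)·g_2 from qr + q - 2r → q - r
  leading term q: subtract (1)·g_2 from q - r → -r + 1
  leading term r: subtract (-1)·g_3 from -r + 1 → 0
  normal form = 0.
Since the normal form is 0, h ∈ I.

pq + qr - q - 2r lies in I (it reduces to 0).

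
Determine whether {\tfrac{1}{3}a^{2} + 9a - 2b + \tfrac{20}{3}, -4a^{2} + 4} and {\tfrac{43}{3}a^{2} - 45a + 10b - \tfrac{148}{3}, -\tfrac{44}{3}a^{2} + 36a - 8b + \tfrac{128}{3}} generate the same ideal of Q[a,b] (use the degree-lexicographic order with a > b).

Two ideals are equal iff their reduced Gröbner bases coincide (the reduced basis is unique for a fixed ordering).
Buchberger on the first generating set:
f_1 = \tfrac{1}{3}a^{2} + 9a - 2b + \tfrac{20}{3}, LT = a^{2}.
f_2 = -4a^{2} + 4, LT = a^{2}.

S(f_1,f_2): lcm = a^{2}. S = 27a - 6b + 21.
  leading term a: no divisor's leading term divides it; move 27a to the remainder.
  leading term b: no divisor's leading term divides it; move -6b to the remainder.
  leading term 1: no divisor's leading term divides it; move 21 to the remainder.
  remainder 27a - 6b + 21 ≠ 0; add g_3 = 27a - 6b + 21 to the basis.

S(f_1,g_3): lcm = a^{2}. S = \tfrac{2}{9}ab + \tfrac{236}{9}a - 6b + 20.
  leading term ab: subtract (\tfrac{2}{243}b)·g_3 from \tfrac{2}{9}ab + \tfrac{236}{9}a - 6b + 20 → \tfrac{4}{81}b^{2} + \tfrac{236}{9}a - \tfrac{500}{81}b + 20
  leading term b^{2}: no divisor's leading term divides it; move \tfrac{4}{81}b^{2} to the remainder.
  leading term a: subtract (\tfrac{236}{243})·g_3 from \tfrac{236}{9}a - \tfrac{500}{81}b + 20 → -\tfrac{28}{81}b - \tfrac{32}{81}
  leading term b: no divisor's leading term divides it; move -\tfrac{28}{81}b to the remainder.
  leading term 1: no divisor's leading term divides it; move -\tfrac{32}{81} to the remainder.
  remainder \tfrac{4}{81}b^{2} - \tfrac{28}{81}b - \tfrac{32}{81} ≠ 0; add g_4 = \tfrac{4}{81}b^{2} - \tfrac{28}{81}b - \tfrac{32}{81} to the basis.

S(f_2,g_3): lcm = a^{2}. S = \tfrac{2}{9}ab - \tfrac{7}{9}a - 1.
  leading term ab: subtract (\tfrac{2}{243}b)·g_3 from \tfrac{2}{9}ab - \tfrac{7}{9}a - 1 → \tfrac{4}{81}b^{2} - \tfrac{7}{9}a - \tfrac{14}{81}b - 1
  leading term b^{2}: subtract (1)·g_4 from \tfrac{4}{81}b^{2} - \tfrac{7}{9}a - \tfrac{14}{81}b - 1 → -\tfrac{7}{9}a + \tfrac{14}{81}b - \tfrac{49}{81}
  leading term a: subtract (-\tfrac{7}{243})·g_3 from -\tfrac{7}{9}a + \tfrac{14}{81}b - \tfrac{49}{81} → 0
  remainder 0.

S(f_1,g_4): leading monomials are coprime, so the S-polynomial reduces to 0 (Buchberger's first criterion).
S(f_2,g_4): leading monomials are coprime, so the S-polynomial reduces to 0 (Buchberger's first criterion).
S(g_3,g_4): leading monomials are coprime, so the S-polynomial reduces to 0 (Buchberger's first criterion).
Every S-polynomial of the final basis reduces to 0, so we have a Gröbner basis.
Inter-reduce: drop elements whose leading term is divisible by another's, tail-reduce, and make monic.
Reduced Gröbner basis: {b^{2} - 7b - 8, a - \tfrac{2}{9}b + \tfrac{7}{9}}.

Buchberger on the second generating set:
h_1 = \tfrac{43}{3}a^{2} - 45a + 10b - \tfrac{148}{3}, LT = a^{2}.
h_2 = -\tfrac{44}{3}a^{2} + 36a - 8b + \tfrac{128}{3}, LT = a^{2}.

S(h_1,h_2): lcm = a^{2}. S = -\tfrac{324}{473}a + \tfrac{72}{473}b - \tfrac{252}{473}.
  leading term a: no divisor's leading term divides it; move -\tfrac{324}{473}a to the remainder.
  leading term b: no divisor's leading term divides it; move \tfrac{72}{473}b to the remainder.
  leading term 1: no divisor's leading term divides it; move -\tfrac{252}{473} to the remainder.
  remainder -\tfrac{324}{473}a + \tfrac{72}{473}b - \tfrac{252}{473} ≠ 0; add k_3 = -\tfrac{324}{473}a + \tfrac{72}{473}b - \tfrac{252}{473} to the basis.

S(h_1,k_3): lcm = a^{2}. S = \tfrac{2}{9}ab - \tfrac{1516}{387}a + \tfrac{30}{43}b - \tfrac{148}{43}.
  leading term ab: subtract (-\tfrac{473}{1458}b)·k_3 from \tfrac{2}{9}ab - \tfrac{1516}{387}a + \tfrac{30}{43}b - \tfrac{148}{43} → \tfrac{4}{81}b^{2} - \tfrac{1516}{387}a + \tfrac{1828}{3483}b - \tfrac{148}{43}
  leading term b^{2}: no divisor's leading term divides it; move \tfrac{4}{81}b^{2} to the remainder.
  leading term a: subtract (\tfrac{4169}{729})·k_3 from -\tfrac{1516}{387}a + \tfrac{1828}{3483}b - \tfrac{148}{43} → -\tfrac{28}{81}b - \tfrac{32}{81}
  leading term b: no divisor's leading term divides it; move -\tfrac{28}{81}b to the remainder.
  leading term 1: no divisor's leading term divides it; move -\tfrac{32}{81} to the remainder.
  remainder \tfrac{4}{81}b^{2} - \tfrac{28}{81}b - \tfrac{32}{81} ≠ 0; add k_4 = \tfrac{4}{81}b^{2} - \tfrac{28}{81}b - \tfrac{32}{81} to the basis.

S(h_2,k_3): lcm = a^{2}. S = \tfrac{2}{9}ab - \tfrac{320}{99}a + \tfrac{6}{11}b - \tfrac{32}{11}.
  leading term ab: subtract (-\tfrac{473}{1458}b)·k_3 from \tfrac{2}{9}ab - \tfrac{320}{99}a + \tfrac{6}{11}b - \tfrac{32}{11} → \tfrac{4}{81}b^{2} - \tfrac{320}{99}a + \tfrac{332}{891}b - \tfrac{32}{11}
  leading term b^{2}: subtract (1)·k_4 from \tfrac{4}{81}b^{2} - \tfrac{320}{99}a + \tfrac{332}{891}b - \tfrac{32}{11} → -\tfrac{320}{99}a + \tfrac{640}{891}b - \tfrac{2240}{891}
  leading term a: subtract (\tfrac{3440}{729})·k_3 from -\tfrac{320}{99}a + \tfrac{640}{891}b - \tfrac{2240}{891} → 0
  remainder 0.

S(h_1,k_4): leading monomials are coprime, so the S-polynomial reduces to 0 (Buchberger's first criterion).
S(h_2,k_4): leading monomials are coprime, so the S-polynomial reduces to 0 (Buchberger's first criterion).
S(k_3,k_4): leading monomials are coprime, so the S-polynomial reduces to 0 (Buchberger's first criterion).
Every S-polynomial of the final basis reduces to 0, so we have a Gröbner basis.
Inter-reduce: drop elements whose leading term is divisible by another's, tail-reduce, and make monic.
Reduced Gröbner basis: {b^{2} - 7b - 8, a - \tfrac{2}{9}b + \tfrac{7}{9}}.

The two bases agree; hence the ideals are identical.

Yes, the ideals are equal.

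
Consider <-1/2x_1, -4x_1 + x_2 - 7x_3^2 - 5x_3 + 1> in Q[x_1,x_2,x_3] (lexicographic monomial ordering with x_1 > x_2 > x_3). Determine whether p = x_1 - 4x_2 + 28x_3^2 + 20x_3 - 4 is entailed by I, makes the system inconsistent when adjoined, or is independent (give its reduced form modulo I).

x_1 - 4x_2 + 28x_3^2 + 20x_3 - 4 lies in I (it reduces to 0).

First compute the reduced Gröbner basis of I by Buchberger's algorithm.
f_1 = -1/2x_1, LT = x_1.
f_2 = -4x_1 + x_2 - 7x_3^2 - 5x_3 + 1, LT = x_1.

S(f_1,f_2): lcm = x_1. S = 1/4x_2 - 7/4x_3^2 - 5/4x_3 + 1/4.
  leading term x_2: no divisor's leading term divides it; move 1/4x_2 to the remainder.
  leading term x_3^2: no divisor's leading term divides it; move -7/4x_3^2 to the remainder.
  leading term x_3: no divisor's leading term divides it; move -5/4x_3 to the remainder.
  leading term 1: no divisor's leading term divides it; move 1/4 to the remainder.
  remainder 1/4x_2 - 7/4x_3^2 - 5/4x_3 + 1/4 ≠ 0; add h_3 = 1/4x_2 - 7/4x_3^2 - 5/4x_3 + 1/4 to the basis.

The other S-polynomials (S(f_1,h_3), S(f_2,h_3)) all reduce to 0 modulo the current basis, so we have a Gröbner basis.
Inter-reduce: drop elements whose leading term is divisible by another's, tail-reduce, and make monic.
Reduced Gröbner basis: {x_1, x_2 - 7x_3^2 - 5x_3 + 1}.
Label its elements g_1 = x_1, g_2 = x_2 - 7x_3^2 - 5x_3 + 1.

Reduce p = x_1 - 4x_2 + 28x_3^2 + 20x_3 - 4 modulo G:
  leading term x_1: subtract (1)·g_1 from x_1 - 4x_2 + 28x_3^2 + 20x_3 - 4 → -4x_2 + 28x_3^2 + 20x_3 - 4
  leading term x_2: subtract (-4)·g_2 from -4x_2 + 28x_3^2 + 20x_3 - 4 → 0
  normal form = 0.
Since the normal form is 0, p ∈ I.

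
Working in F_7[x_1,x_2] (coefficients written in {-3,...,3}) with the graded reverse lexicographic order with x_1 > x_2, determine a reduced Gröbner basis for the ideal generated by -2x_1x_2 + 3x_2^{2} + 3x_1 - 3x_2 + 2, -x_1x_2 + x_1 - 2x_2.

G = {x_1^{2} + x_1 + x_2 - 3, x_1x_2 - x_1 + 2x_2, x_2^{2} - 2x_1 - 2x_2 + 3}

f_1 = -2x_1x_2 + 3x_2^{2} + 3x_1 - 3x_2 + 2, LT = x_1x_2.
f_2 = -x_1x_2 + x_1 - 2x_2, LT = x_1x_2.

S(f_1,f_2): lcm = x_1x_2. S = 2x_2^{2} + 3x_1 + 3x_2 - 1.
  leading term x_2^{2}: no divisor's leading term divides it; move 2x_2^{2} to the remainder.
  leading term x_1: no divisor's leading term divides it; move 3x_1 to the remainder.
  leading term x_2: no divisor's leading term divides it; move 3x_2 to the remainder.
  leading term 1: no divisor's leading term divides it; move -1 to the remainder.
  remainder 2x_2^{2} + 3x_1 + 3x_2 - 1 ≠ 0; add g_3 = 2x_2^{2} + 3x_1 + 3x_2 - 1 to the basis.

S(f_1,g_3): lcm = x_1x_2^{2}. S = 2x_2^{3} + 2x_1^{2} - 3x_1x_2 - 2x_2^{2} - 3x_1 - x_2.
  leading term x_2^{3}: subtract (x_2)·g_3 from 2x_2^{3} + 2x_1^{2} - 3x_1x_2 - 2x_2^{2} - 3x_1 - x_2 → 2x_1^{2} + x_1x_2 + 2x_2^{2} - 3x_1
  leading term x_1^{2}: no divisor's leading term divides it; move 2x_1^{2} to the remainder.
  leading term x_1x_2: subtract (3)·f_1 from x_1x_2 + 2x_2^{2} - 3x_1 → 2x_1 + 2x_2 + 1
  leading term x_1: no divisor's leading term divides it; move 2x_1 to the remainder.
  leading term x_2: no divisor's leading term divides it; move 2x_2 to the remainder.
  leading term 1: no divisor's leading term divides it; move 1 to the remainder.
  remainder 2x_1^{2} + 2x_1 + 2x_2 + 1 ≠ 0; add g_4 = 2x_1^{2} + 2x_1 + 2x_2 + 1 to the basis.

S(f_2,g_3): lcm = x_1x_2^{2}. S = 2x_1^{2} + x_1x_2 + 2x_2^{2} - 3x_1.
  leading term x_1^{2}: subtract (1)·g_4 from 2x_1^{2} + x_1x_2 + 2x_2^{2} - 3x_1 → x_1x_2 + 2x_2^{2} + 2x_1 - 2x_2 - 1
  leading term x_1x_2: subtract (3)·f_1 from x_1x_2 + 2x_2^{2} + 2x_1 - 2x_2 - 1 → 0
  remainder 0.

S(f_1,g_4): lcm = x_1^{2}x_2. S = 2x_1x_2^{2} + 2x_1^{2} - 3x_1x_2 - x_2^{2} - x_1 + 3x_2.
  leading term x_1x_2^{2}: subtract (-x_2)·f_1 from 2x_1x_2^{2} + 2x_1^{2} - 3x_1x_2 - x_2^{2} - x_1 + 3x_2 → 3x_2^{3} + 2x_1^{2} + 3x_2^{2} - x_1 - 2x_2
  leading term x_2^{3}: subtract (-2x_2)·g_3 from 3x_2^{3} + 2x_1^{2} + 3x_2^{2} - x_1 - 2x_2 → 2x_1^{2} - x_1x_2 + 2x_2^{2} - x_1 + 3x_2
  leading term x_1^{2}: subtract (1)·g_4 from 2x_1^{2} - x_1x_2 + 2x_2^{2} - x_1 + 3x_2 → -x_1x_2 + 2x_2^{2} - 3x_1 + x_2 - 1
  leading term x_1x_2: subtract (-3)·f_1 from -x_1x_2 + 2x_2^{2} - 3x_1 + x_2 - 1 → -3x_2^{2} - x_1 - x_2 - 2
  leading term x_2^{2}: subtract (2)·g_3 from -3x_2^{2} - x_1 - x_2 - 2 → 0
  remainder 0.

S(f_2,g_4): lcm = x_1^{2}x_2. S = -x_1^{2} + x_1x_2 - x_2^{2} + 3x_2.
  leading term x_1^{2}: subtract (3)·g_4 from -x_1^{2} + x_1x_2 - x_2^{2} + 3x_2 → x_1x_2 - x_2^{2} + x_1 - 3x_2 - 3
  leading term x_1x_2: subtract (3)·f_1 from x_1x_2 - x_2^{2} + x_1 - 3x_2 - 3 → -3x_2^{2} - x_1 - x_2 - 2
  leading term x_2^{2}: subtract (2)·g_3 from -3x_2^{2} - x_1 - x_2 - 2 → 0
  remainder 0.

S(g_3,g_4): leading monomials are coprime, so the S-polynomial reduces to 0 (Buchberger's first criterion).
Every S-polynomial of the final basis reduces to 0, so we have a Gröbner basis.
Inter-reduce: drop elements whose leading term is divisible by another's, tail-reduce, and make monic.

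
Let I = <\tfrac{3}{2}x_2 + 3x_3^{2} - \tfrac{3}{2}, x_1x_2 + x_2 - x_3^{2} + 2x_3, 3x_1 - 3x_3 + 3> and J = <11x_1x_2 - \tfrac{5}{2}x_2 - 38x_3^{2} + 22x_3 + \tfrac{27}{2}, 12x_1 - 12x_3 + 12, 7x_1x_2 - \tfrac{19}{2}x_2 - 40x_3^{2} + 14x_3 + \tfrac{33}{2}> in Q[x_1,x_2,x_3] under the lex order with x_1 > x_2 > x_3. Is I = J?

Yes, the ideals are equal.

For a fixed monomial order, each ideal has a unique reduced Gröbner basis; comparing bases decides equality.
Buchberger on the first generating set:
f_1 = \tfrac{3}{2}x_2 + 3x_3^{2} - \tfrac{3}{2}, LT = x_2.
f_2 = x_1x_2 + x_2 - x_3^{2} + 2x_3, LT = x_1x_2.
f_3 = 3x_1 - 3x_3 + 3, LT = x_1.

S(f_1,f_2): lcm = x_1x_2. S = 2x_1x_3^{2} - x_1 - x_2 + x_3^{2} - 2x_3.
  reduce S modulo (f_1, f_2, f_3):
  remainder 2x_3^{3} + x_3^{2} - 3x_3 ≠ 0; add g_4 = 2x_3^{3} + x_3^{2} - 3x_3 to the basis.

The other S-polynomials (S(f_1,f_3), S(f_2,f_3), S(f_1,g_4), S(f_2,g_4), S(f_3,g_4)) all reduce to 0 modulo the current basis, so we have a Gröbner basis.
Inter-reduce: drop elements whose leading term is divisible by another's, tail-reduce, and make monic.
Reduced Gröbner basis: {x_1 - x_3 + 1, x_2 + 2x_3^{2} - 1, x_3^{3} + \tfrac{1}{2}x_3^{2} - \tfrac{3}{2}x_3}.

Buchberger on the second generating set:
h_1 = 11x_1x_2 - \tfrac{5}{2}x_2 - 38x_3^{2} + 22x_3 + \tfrac{27}{2}, LT = x_1x_2.
h_2 = 12x_1 - 12x_3 + 12, LT = x_1.
h_3 = 7x_1x_2 - \tfrac{19}{2}x_2 - 40x_3^{2} + 14x_3 + \tfrac{33}{2}, LT = x_1x_2.

S(h_1,h_2): lcm = x_1x_2. S = x_2x_3 - \tfrac{27}{22}x_2 - \tfrac{38}{11}x_3^{2} + 2x_3 + \tfrac{27}{22}.
  reduce S modulo (h_1, h_2, h_3):
  remainder x_2x_3 - \tfrac{27}{22}x_2 - \tfrac{38}{11}x_3^{2} + 2x_3 + \tfrac{27}{22} ≠ 0; add k_4 = x_2x_3 - \tfrac{27}{22}x_2 - \tfrac{38}{11}x_3^{2} + 2x_3 + \tfrac{27}{22} to the basis.

S(h_1,h_3): lcm = x_1x_2. S = \tfrac{87}{77}x_2 + \tfrac{174}{77}x_3^{2} - \tfrac{87}{77}.
  reduce S modulo (h_1, h_2, h_3, k_4):
  remainder \tfrac{87}{77}x_2 + \tfrac{174}{77}x_3^{2} - \tfrac{87}{77} ≠ 0; add k_5 = \tfrac{87}{77}x_2 + \tfrac{174}{77}x_3^{2} - \tfrac{87}{77} to the basis.

S(h_3,k_4): lcm = x_1x_2x_3. S = \tfrac{27}{22}x_1x_2 + \tfrac{38}{11}x_1x_3^{2} - 2x_1x_3 - \tfrac{27}{22}x_1 - \tfrac{19}{14}x_2x_3 - \tfrac{40}{7}x_3^{3} + 2x_3^{2} + \tfrac{33}{14}x_3.
  reduce S modulo (h_1, h_2, h_3, k_4, k_5):
  remainder -\tfrac{174}{77}x_3^{3} - \tfrac{87}{77}x_3^{2} + \tfrac{261}{77}x_3 ≠ 0; add k_6 = -\tfrac{174}{77}x_3^{3} - \tfrac{87}{77}x_3^{2} + \tfrac{261}{77}x_3 to the basis.

The other S-polynomials (S(h_2,h_3), S(h_1,k_4), S(h_2,k_4), S(h_1,k_5), S(h_2,k_5), S(h_3,k_5), S(k_4,k_5), S(h_1,k_6), S(h_2,k_6), S(h_3,k_6), S(k_4,k_6), S(k_5,k_6)) all reduce to 0 modulo the current basis, so we have a Gröbner basis.
Inter-reduce: drop elements whose leading term is divisible by another's, tail-reduce, and make monic.
Reduced Gröbner basis: {x_1 - x_3 + 1, x_2 + 2x_3^{2} - 1, x_3^{3} + \tfrac{1}{2}x_3^{2} - \tfrac{3}{2}x_3}.

These coincide, so the ideals are equal.
The choice of monomial ordering does not affect the verdict — as long as both bases are computed under the same ordering, their equality decides ideal equality.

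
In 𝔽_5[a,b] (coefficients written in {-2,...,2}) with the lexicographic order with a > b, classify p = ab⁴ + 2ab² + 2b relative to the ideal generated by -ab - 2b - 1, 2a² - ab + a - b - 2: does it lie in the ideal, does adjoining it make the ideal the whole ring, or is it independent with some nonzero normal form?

First compute the reduced Gröbner basis of I by Buchberger's algorithm.
f_1 = -ab - 2b - 1, LT = ab.
f_2 = 2a² - ab + a - b - 2, LT = a².

S(f_1,f_2): lcm = a²b. S = -2ab² - ab + a - 2b² + b.
  leading term ab²: subtract (2b)·f_1 from -2ab² - ab + a - 2b² + b → -ab + a + 2b² - 2b
  leading term ab: subtract (1)·f_1 from -ab + a + 2b² - 2b → a + 2b² + 1
  leading term a: no divisor's leading term divides it; move a to the remainder.
  leading term b²: no divisor's leading term divides it; move 2b² to the remainder.
  leading term 1: no divisor's leading term divides it; move 1 to the remainder.
  remainder a + 2b² + 1 ≠ 0; add h_3 = a + 2b² + 1 to the basis.

S(f_1,h_3): lcm = ab. S = -2b³ + b + 1.
  leading term b³: no divisor's leading term divides it; move -2b³ to the remainder.
  leading term b: no divisor's leading term divides it; move b to the remainder.
  leading term 1: no divisor's leading term divides it; move 1 to the remainder.
  remainder -2b³ + b + 1 ≠ 0; add h_4 = -2b³ + b + 1 to the basis.

The other S-polynomials (S(f_2,h_3), S(f_1,h_4), S(f_2,h_4), S(h_3,h_4)) all reduce to 0 modulo the current basis, so we have a Gröbner basis.
Inter-reduce: drop elements whose leading term is divisible by another's, tail-reduce, and make monic.
Reduced Gröbner basis: {a + 2b² + 1, b³ + 2b + 2}.
Label its elements g_1 = a + 2b² + 1, g_2 = b³ + 2b + 2.

Reduce p = ab⁴ + 2ab² + 2b modulo G:
  leading term ab⁴: subtract (b⁴)·g_1 from ab⁴ + 2ab² + 2b → 2ab² - 2b⁶ - b⁴ + 2b
  leading term ab²: subtract (2b²)·g_1 from 2ab² - 2b⁶ - b⁴ + 2b → -2b⁶ - 2b² + 2b
  leading term b⁶: subtract (-2b³)·g_2 from -2b⁶ - 2b² + 2b → -b⁴ - b³ - 2b² + 2b
  leading term b⁴: subtract (-b)·g_2 from -b⁴ - b³ - 2b² + 2b → -b³ - b
  leading term b³: subtract (-1)·g_2 from -b³ - b → b + 2
  leading term b: no divisor's leading term divides it; move b to the remainder.
  leading term 1: no divisor's leading term divides it; move 2 to the remainder.
  normal form = b + 2.
The normal form is nonzero, so p ∉ I. Since p minus its normal form lies in I, I + (p) = I + (r) where r = b + 2; decide whether this ideal is the whole ring.
Run Buchberger on G together with r (pairs among the g_i already reduce to 0 since G is a Gröbner basis):
g_1 = a + 2b² + 1, LT = a.
g_2 = b³ + 2b + 2, LT = b³.
r = b + 2, LT = b.

The S-polynomials (S(g_1,g_2), S(g_1,r), S(g_2,r)) all reduce to 0 modulo the current basis, so we have a Gröbner basis.
Inter-reduce: drop elements whose leading term is divisible by another's, tail-reduce, and make monic.
Reduced Gröbner basis: {a - 1, b + 2}.
The reduced Gröbner basis of I + (p) is {a - 1, b + 2} ≠ {1}, a proper ideal, so the enlarged system stays consistent: p is independent of I, with normal form b + 2.

ab⁴ + 2ab² + 2b is independent of I; its normal form modulo I is b + 2.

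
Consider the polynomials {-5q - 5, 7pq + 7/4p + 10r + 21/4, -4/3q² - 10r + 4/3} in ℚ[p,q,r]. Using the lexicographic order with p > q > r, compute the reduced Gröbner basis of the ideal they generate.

G = {p - 1, q + 1, r}

f_1 = -5q - 5, LT = q.
f_2 = 7pq + 7/4p + 10r + 21/4, LT = pq.
f_3 = -4/3q² - 10r + 4/3, LT = q².

S(f_1,f_2): lcm = pq. S = ¾p - 10/7r - ¾.
  reduce S modulo (f_1, f_2, f_3):
  remainder ¾p - 10/7r - ¾ ≠ 0; add g_4 = ¾p - 10/7r - ¾ to the basis.

S(f_1,f_3): lcm = q². S = q - 15/2r + 1.
  reduce S modulo (f_1, f_2, f_3, g_4):
  remainder -15/2r ≠ 0; add g_5 = -15/2r to the basis.

The other S-polynomials (S(f_2,f_3), S(f_1,g_4), S(f_2,g_4), S(f_3,g_4), S(f_1,g_5), S(f_2,g_5), S(f_3,g_5), S(g_4,g_5)) all reduce to 0 modulo the current basis, so we have a Gröbner basis.
Inter-reduce: drop elements whose leading term is divisible by another's, tail-reduce, and make monic.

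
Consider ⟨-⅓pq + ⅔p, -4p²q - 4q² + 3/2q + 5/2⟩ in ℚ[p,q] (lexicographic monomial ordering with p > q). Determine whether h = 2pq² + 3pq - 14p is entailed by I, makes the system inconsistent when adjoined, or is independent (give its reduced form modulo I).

2pq² + 3pq - 14p lies in I (it reduces to 0).

First compute the reduced Gröbner basis of I by Buchberger's algorithm.
f_1 = -⅓pq + ⅔p, LT = pq.
f_2 = -4p²q - 4q² + 3/2q + 5/2, LT = p²q.

S(f_1,f_2): lcm = p²q. S = -2p² - q² + ⅜q + ⅝.
  leading term p²: no divisor's leading term divides it; move -2p² to the remainder.
  leading term q²: no divisor's leading term divides it; move -q² to the remainder.
  leading term q: no divisor's leading term divides it; move ⅜q to the remainder.
  leading term 1: no divisor's leading term divides it; move ⅝ to the remainder.
  remainder -2p² - q² + ⅜q + ⅝ ≠ 0; add k_3 = -2p² - q² + ⅜q + ⅝ to the basis.

S(f_1,k_3): lcm = p²q. S = -2p² - ½q³ + 3/16q² + 5/16q.
  leading term p²: subtract (1)·k_3 from -2p² - ½q³ + 3/16q² + 5/16q → -½q³ + 19/16q² - 1/16q - ⅝
  leading term q³: no divisor's leading term divides it; move -½q³ to the remainder.
  leading term q²: no divisor's leading term divides it; move 19/16q² to the remainder.
  leading term q: no divisor's leading term divides it; move -1/16q to the remainder.
  leading term 1: no divisor's leading term divides it; move -⅝ to the remainder.
  remainder -½q³ + 19/16q² - 1/16q - ⅝ ≠ 0; add k_4 = -½q³ + 19/16q² - 1/16q - ⅝ to the basis.

The other S-polynomials (S(f_2,k_3), S(f_1,k_4), S(f_2,k_4), S(k_3,k_4)) all reduce to 0 modulo the current basis, so we have a Gröbner basis.
Inter-reduce: drop elements whose leading term is divisible by another's, tail-reduce, and make monic.
Reduced Gröbner basis: {p² + ½q² - 3/16q - 5/16, pq - 2p, q³ - 19/8q² + ⅛q + 5/4}.
Label its elements g_1 = p² + ½q² - 3/16q - 5/16, g_2 = pq - 2p, g_3 = q³ - 19/8q² + ⅛q + 5/4.

Reduce h = 2pq² + 3pq - 14p modulo G:
  leading term pq²: subtract (2q)·g_2 from 2pq² + 3pq - 14p → 7pq - 14p
  leading term pq: subtract (7)·g_2 from 7pq - 14p → 0
  normal form = 0.
Since the normal form is 0, h ∈ I.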